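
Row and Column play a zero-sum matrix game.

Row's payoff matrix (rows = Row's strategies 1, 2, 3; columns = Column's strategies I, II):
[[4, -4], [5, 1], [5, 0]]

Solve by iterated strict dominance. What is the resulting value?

1

Column I is strictly dominated by II for Column (-4<4, 1<5, 0<5); eliminate I.
Row 3 is strictly dominated by row 2 (1>0); eliminate 3.
Row 1 is strictly dominated by row 2 (1>-4); eliminate 1.
Only (2, II) remains, with payoff 1.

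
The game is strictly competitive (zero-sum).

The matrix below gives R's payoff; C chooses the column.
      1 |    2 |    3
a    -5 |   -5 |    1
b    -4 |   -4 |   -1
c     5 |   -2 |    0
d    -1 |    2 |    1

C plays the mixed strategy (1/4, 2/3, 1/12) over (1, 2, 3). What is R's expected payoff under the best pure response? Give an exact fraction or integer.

7/6

a: (-5)·(1/4) + (-5)·(2/3) + (1)·(1/12) = -9/2.
b: (-4)·(1/4) + (-4)·(2/3) + (-1)·(1/12) = -15/4.
c: (5)·(1/4) + (-2)·(2/3) + (0)·(1/12) = -1/12.
d: (-1)·(1/4) + (2)·(2/3) + (1)·(1/12) = 7/6.
The best pure response is d with expected payoff 7/6.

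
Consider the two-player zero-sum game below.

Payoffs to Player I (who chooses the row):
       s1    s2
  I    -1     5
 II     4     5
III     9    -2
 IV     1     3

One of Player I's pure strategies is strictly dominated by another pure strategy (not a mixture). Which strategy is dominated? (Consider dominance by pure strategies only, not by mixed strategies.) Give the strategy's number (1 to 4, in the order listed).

4

Compare IV with II: 4 > 1, 5 > 3.
So II strictly dominates IV for Player I; IV is strictly dominated.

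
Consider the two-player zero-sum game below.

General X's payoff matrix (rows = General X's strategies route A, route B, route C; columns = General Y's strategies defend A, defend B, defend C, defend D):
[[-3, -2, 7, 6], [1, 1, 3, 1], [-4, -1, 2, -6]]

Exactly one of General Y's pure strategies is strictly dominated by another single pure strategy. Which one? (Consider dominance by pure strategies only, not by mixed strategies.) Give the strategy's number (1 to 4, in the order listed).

General Y prefers columns that give General X less. Compare defend C with defend A: -3 < 7, 1 < 3, -4 < 2.
So defend A strictly dominates defend C for General Y; defend C is strictly dominated.

3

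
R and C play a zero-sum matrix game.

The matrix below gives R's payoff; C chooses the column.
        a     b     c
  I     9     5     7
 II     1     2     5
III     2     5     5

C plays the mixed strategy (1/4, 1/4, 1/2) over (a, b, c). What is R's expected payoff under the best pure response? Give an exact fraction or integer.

7

I: (9)·(1/4) + (5)·(1/4) + (7)·(1/2) = 7.
II: (1)·(1/4) + (2)·(1/4) + (5)·(1/2) = 13/4.
III: (2)·(1/4) + (5)·(1/4) + (5)·(1/2) = 17/4.
The best pure response is I with expected payoff 7.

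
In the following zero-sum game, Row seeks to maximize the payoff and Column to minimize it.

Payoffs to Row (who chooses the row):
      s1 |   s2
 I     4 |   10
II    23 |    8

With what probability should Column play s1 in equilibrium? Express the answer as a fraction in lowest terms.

2/21

Row minima are 4 and 8, so Row's maximin is 8; column maxima are 23 and 10, so Column's minimax is 10. These differ, so the equilibrium is in mixed strategies.
Let Column play s1 with probability q. Row is indifferent when 4q + 10(1−q) = 23q + 8(1−q), giving q = 2/21.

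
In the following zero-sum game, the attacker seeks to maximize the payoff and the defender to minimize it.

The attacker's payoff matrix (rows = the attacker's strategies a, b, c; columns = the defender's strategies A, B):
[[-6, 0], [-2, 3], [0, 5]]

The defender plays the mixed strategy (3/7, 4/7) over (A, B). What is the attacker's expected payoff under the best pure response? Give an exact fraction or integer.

a: (-6)·(3/7) + (0)·(4/7) = -18/7.
b: (-2)·(3/7) + (3)·(4/7) = 6/7.
c: (0)·(3/7) + (5)·(4/7) = 20/7.
The best pure response is c with expected payoff 20/7.

20/7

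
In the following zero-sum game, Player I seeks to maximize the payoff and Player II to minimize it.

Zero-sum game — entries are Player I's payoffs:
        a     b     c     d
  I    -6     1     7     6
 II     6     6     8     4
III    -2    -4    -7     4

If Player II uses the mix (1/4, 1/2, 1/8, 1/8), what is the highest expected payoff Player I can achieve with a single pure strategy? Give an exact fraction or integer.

6

I: (-6)·(1/4) + (1)·(1/2) + (7)·(1/8) + (6)·(1/8) = 5/8.
II: (6)·(1/4) + (6)·(1/2) + (8)·(1/8) + (4)·(1/8) = 6.
III: (-2)·(1/4) + (-4)·(1/2) + (-7)·(1/8) + (4)·(1/8) = -23/8.
The best pure response is II with expected payoff 6.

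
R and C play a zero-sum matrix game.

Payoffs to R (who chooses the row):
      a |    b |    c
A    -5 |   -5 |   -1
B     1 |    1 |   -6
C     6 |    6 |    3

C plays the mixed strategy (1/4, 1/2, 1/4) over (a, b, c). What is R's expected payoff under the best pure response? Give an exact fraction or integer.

21/4

A: (-5)·(1/4) + (-5)·(1/2) + (-1)·(1/4) = -4.
B: (1)·(1/4) + (1)·(1/2) + (-6)·(1/4) = -3/4.
C: (6)·(1/4) + (6)·(1/2) + (3)·(1/4) = 21/4.
The best pure response is C with expected payoff 21/4.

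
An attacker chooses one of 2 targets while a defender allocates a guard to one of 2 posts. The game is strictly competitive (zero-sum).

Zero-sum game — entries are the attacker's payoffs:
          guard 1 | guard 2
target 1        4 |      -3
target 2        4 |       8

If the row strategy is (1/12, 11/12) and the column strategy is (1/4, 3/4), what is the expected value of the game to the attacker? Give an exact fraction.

Against (1/4, 3/4), each row's expected payoff is target 1: -5/4; target 2: 7.
Taking the (1/12, 11/12)-weighted average: (1/12)·(-5/4) + (11/12)·(7) = 101/16.

101/16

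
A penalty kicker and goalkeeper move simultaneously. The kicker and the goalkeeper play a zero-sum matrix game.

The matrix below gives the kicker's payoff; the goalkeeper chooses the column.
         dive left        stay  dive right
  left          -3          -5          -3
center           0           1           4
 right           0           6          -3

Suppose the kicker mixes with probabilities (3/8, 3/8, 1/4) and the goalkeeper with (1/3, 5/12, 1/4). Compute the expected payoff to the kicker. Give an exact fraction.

-15/32

Against (1/3, 5/12, 1/4), each row's expected payoff is left: -23/6; center: 17/12; right: 7/4.
Taking the (3/8, 3/8, 1/4)-weighted average: (3/8)·(-23/6) + (3/8)·(17/12) + (1/4)·(7/4) = -15/32.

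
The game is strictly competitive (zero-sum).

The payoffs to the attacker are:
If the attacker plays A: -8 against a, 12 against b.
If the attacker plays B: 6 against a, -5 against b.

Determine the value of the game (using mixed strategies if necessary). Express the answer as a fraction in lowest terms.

Row minima are -8 and -5, so the attacker's maximin is -5; column maxima are 6 and 12, so the defender's minimax is 6. These differ, so the equilibrium is in mixed strategies.
Let the attacker play A with probability p. The defender is indifferent when −8p + 6(1−p) = 12p − 5(1−p), giving p = 11/31.
Let the defender play a with probability q. The attacker is indifferent when −8q + 12(1−q) = 6q − 5(1−q), giving q = 17/31.
The value is -8·(17/31) + (12)·(14/31) = 32/31.

32/31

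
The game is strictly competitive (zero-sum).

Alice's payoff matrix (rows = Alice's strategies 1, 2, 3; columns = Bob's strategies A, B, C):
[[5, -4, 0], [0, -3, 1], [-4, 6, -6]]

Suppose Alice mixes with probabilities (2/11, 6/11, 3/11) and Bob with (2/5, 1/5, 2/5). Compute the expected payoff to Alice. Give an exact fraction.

Against (2/5, 1/5, 2/5), each row's expected payoff is 1: 6/5; 2: -1/5; 3: -14/5.
Taking the (2/11, 6/11, 3/11)-weighted average: (2/11)·(6/5) + (6/11)·(-1/5) + (3/11)·(-14/5) = -36/55.

-36/55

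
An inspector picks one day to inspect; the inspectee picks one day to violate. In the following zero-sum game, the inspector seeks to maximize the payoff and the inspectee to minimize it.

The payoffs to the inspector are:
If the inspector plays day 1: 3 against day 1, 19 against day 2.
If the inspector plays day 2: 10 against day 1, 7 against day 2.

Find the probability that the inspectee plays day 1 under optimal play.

Row minima are 3 and 7, so the inspector's maximin is 7; column maxima are 10 and 19, so the inspectee's minimax is 10. These differ, so the equilibrium is in mixed strategies.
Let the inspectee play day 1 with probability q. The inspector is indifferent when 3q + 19(1−q) = 10q + 7(1−q), giving q = 12/19.

12/19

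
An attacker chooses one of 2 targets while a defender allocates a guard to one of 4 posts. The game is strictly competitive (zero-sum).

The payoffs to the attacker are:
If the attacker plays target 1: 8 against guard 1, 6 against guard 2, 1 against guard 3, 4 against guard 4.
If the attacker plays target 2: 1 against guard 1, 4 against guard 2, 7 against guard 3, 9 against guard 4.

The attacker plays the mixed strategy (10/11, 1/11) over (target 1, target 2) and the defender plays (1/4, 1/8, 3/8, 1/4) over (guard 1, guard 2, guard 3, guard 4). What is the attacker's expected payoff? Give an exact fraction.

375/88

Against (1/4, 1/8, 3/8, 1/4), each row's expected payoff is target 1: 33/8; target 2: 45/8.
Taking the (10/11, 1/11)-weighted average: (10/11)·(33/8) + (1/11)·(45/8) = 375/88.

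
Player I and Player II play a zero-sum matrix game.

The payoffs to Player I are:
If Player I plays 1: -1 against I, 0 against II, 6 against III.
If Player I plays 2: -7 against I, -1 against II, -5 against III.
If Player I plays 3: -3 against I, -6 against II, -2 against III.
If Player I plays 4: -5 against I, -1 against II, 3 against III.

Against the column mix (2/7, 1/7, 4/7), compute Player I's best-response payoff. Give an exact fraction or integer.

22/7

1: (-1)·(2/7) + (0)·(1/7) + (6)·(4/7) = 22/7.
2: (-7)·(2/7) + (-1)·(1/7) + (-5)·(4/7) = -5.
3: (-3)·(2/7) + (-6)·(1/7) + (-2)·(4/7) = -20/7.
4: (-5)·(2/7) + (-1)·(1/7) + (3)·(4/7) = 1/7.
The best pure response is 1 with expected payoff 22/7.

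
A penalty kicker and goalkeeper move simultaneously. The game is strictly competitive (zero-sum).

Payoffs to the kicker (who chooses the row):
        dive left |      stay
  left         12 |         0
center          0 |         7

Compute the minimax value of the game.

84/19

Row minima are 0 and 0, so the kicker's maximin is 0; column maxima are 12 and 7, so the goalkeeper's minimax is 7. These differ, so the equilibrium is in mixed strategies.
Let the kicker play left with probability p. The goalkeeper is indifferent when 12p = 7(1−p), giving p = 7/19.
Let the goalkeeper play dive left with probability q. The kicker is indifferent when 12q = 7(1−q), giving q = 7/19.
The value is 12·(7/19) + (0)·(12/19) = 84/19.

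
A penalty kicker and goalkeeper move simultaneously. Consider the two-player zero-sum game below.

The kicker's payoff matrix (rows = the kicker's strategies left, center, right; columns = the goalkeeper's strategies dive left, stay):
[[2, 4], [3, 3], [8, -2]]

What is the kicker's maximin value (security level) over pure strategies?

The worst-case payoff for each row is left: 2, center: 3, right: -2.
The best of these is 3.

3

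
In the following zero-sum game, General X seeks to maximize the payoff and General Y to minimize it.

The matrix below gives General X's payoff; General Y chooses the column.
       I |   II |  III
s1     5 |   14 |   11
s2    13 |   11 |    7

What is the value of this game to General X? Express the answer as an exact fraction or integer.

Column II is strictly dominated by III for General Y (it gives General X more in every row).
The remaining 2×2 game on (s1, s2) × (I, III) has no saddle point. Let General X play s1 with probability p; indifference gives 5p + 13(1−p) = 11p + 7(1−p), so p = 1/2.
Similarly General Y's optimal q on I is 1/3, and the value is 5·(1/3) + (11)·(2/3) = 9.

9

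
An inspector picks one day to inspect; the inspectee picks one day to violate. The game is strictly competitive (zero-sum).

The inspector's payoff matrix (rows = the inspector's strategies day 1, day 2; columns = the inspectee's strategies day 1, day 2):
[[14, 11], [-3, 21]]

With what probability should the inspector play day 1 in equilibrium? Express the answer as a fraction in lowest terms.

Row minima are 11 and -3, so the inspector's maximin is 11; column maxima are 14 and 21, so the inspectee's minimax is 14. These differ, so the equilibrium is in mixed strategies.
Let the inspector play day 1 with probability p. The inspectee is indifferent when 14p − 3(1−p) = 11p + 21(1−p), giving p = 8/9.

8/9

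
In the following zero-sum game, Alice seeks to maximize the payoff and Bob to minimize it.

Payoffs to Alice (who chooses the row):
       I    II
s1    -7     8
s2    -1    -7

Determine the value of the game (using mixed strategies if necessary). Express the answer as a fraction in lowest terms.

-19/7

Row minima are -7 and -7, so Alice's maximin is -7; column maxima are -1 and 8, so Bob's minimax is -1. These differ, so the equilibrium is in mixed strategies.
Let Alice play s1 with probability p. Bob is indifferent when −7p − (1−p) = 8p − 7(1−p), giving p = 2/7.
Let Bob play I with probability q. Alice is indifferent when −7q + 8(1−q) = −q − 7(1−q), giving q = 5/7.
The value is -7·(5/7) + (8)·(2/7) = -19/7.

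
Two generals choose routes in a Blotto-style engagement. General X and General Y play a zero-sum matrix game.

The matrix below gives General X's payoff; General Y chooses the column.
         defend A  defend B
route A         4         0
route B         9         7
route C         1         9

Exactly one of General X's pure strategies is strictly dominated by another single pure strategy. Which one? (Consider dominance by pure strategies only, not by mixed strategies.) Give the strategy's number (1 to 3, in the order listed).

1

Compare route A with route B: 9 > 4, 7 > 0.
So route B strictly dominates route A for General X; route A is strictly dominated.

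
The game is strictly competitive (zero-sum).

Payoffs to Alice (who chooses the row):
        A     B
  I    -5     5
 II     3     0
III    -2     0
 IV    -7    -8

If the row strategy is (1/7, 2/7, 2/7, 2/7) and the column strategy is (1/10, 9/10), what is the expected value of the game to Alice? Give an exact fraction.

-58/35

Against (1/10, 9/10), each row's expected payoff is I: 4; II: 3/10; III: -1/5; IV: -79/10.
Taking the (1/7, 2/7, 2/7, 2/7)-weighted average: (1/7)·(4) + (2/7)·(3/10) + (2/7)·(-1/5) + (2/7)·(-79/10) = -58/35.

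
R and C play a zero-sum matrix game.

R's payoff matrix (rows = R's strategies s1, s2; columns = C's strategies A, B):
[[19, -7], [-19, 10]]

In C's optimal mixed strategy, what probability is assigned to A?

Row minima are -7 and -19, so R's maximin is -7; column maxima are 19 and 10, so C's minimax is 10. These differ, so the equilibrium is in mixed strategies.
Let C play A with probability q. R is indifferent when 19q − 7(1−q) = −19q + 10(1−q), giving q = 17/55.

17/55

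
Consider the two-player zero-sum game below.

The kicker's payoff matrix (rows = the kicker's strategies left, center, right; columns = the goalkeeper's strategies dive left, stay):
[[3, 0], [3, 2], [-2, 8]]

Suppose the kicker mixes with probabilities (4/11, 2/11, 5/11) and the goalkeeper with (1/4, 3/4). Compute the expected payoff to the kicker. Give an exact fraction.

Against (1/4, 3/4), each row's expected payoff is left: 3/4; center: 9/4; right: 11/2.
Taking the (4/11, 2/11, 5/11)-weighted average: (4/11)·(3/4) + (2/11)·(9/4) + (5/11)·(11/2) = 35/11.

35/11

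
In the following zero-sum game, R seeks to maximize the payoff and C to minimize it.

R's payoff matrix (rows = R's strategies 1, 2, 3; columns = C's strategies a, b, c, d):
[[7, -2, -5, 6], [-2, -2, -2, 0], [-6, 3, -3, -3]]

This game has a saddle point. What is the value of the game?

Row minima: -5, -2, -6 → R's maximin is -2.
Column maxima: 7, 3, -2, 6 → C's minimax is -2.
They coincide at (2, c), so the value is -2.

-2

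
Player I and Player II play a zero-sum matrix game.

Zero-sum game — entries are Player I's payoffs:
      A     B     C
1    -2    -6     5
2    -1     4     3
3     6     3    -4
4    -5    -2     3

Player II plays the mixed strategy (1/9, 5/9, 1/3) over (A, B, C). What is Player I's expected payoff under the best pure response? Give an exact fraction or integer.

28/9

1: (-2)·(1/9) + (-6)·(5/9) + (5)·(1/3) = -17/9.
2: (-1)·(1/9) + (4)·(5/9) + (3)·(1/3) = 28/9.
3: (6)·(1/9) + (3)·(5/9) + (-4)·(1/3) = 1.
4: (-5)·(1/9) + (-2)·(5/9) + (3)·(1/3) = -2/3.
The best pure response is 2 with expected payoff 28/9.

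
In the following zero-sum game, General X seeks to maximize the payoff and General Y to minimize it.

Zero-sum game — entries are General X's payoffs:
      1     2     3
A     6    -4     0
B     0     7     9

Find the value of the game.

42/17

Column 3 is strictly dominated by 2 for General Y (it gives General X more in every row).
The remaining 2×2 game on (A, B) × (1, 2) has no saddle point. Let General X play A with probability p; indifference gives 6p = −4p + 7(1−p), so p = 7/17.
Similarly General Y's optimal q on 1 is 11/17, and the value is 6·(11/17) + (-4)·(6/17) = 42/17.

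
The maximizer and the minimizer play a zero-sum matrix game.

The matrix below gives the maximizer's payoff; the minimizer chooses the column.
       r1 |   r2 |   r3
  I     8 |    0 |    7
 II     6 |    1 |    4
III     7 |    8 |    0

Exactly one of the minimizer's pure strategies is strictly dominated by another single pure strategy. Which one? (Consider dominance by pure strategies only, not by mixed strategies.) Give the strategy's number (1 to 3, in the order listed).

1

The minimizer prefers columns that give the maximizer less. Compare r1 with r3: 7 < 8, 4 < 6, 0 < 7.
So r3 strictly dominates r1 for the minimizer; r1 is strictly dominated.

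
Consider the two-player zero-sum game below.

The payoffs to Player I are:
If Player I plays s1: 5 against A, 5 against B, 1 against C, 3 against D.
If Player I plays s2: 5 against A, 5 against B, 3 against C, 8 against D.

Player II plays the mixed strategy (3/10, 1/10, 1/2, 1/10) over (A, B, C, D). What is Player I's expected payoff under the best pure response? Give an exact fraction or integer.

s1: (5)·(3/10) + (5)·(1/10) + (1)·(1/2) + (3)·(1/10) = 14/5.
s2: (5)·(3/10) + (5)·(1/10) + (3)·(1/2) + (8)·(1/10) = 43/10.
The best pure response is s2 with expected payoff 43/10.

43/10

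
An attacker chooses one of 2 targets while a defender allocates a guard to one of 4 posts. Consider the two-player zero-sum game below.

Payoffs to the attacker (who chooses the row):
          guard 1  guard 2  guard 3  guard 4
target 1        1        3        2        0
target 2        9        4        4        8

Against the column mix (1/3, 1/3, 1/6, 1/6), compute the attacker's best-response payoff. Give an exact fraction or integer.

19/3

target 1: (1)·(1/3) + (3)·(1/3) + (2)·(1/6) + (0)·(1/6) = 5/3.
target 2: (9)·(1/3) + (4)·(1/3) + (4)·(1/6) + (8)·(1/6) = 19/3.
The best pure response is target 2 with expected payoff 19/3.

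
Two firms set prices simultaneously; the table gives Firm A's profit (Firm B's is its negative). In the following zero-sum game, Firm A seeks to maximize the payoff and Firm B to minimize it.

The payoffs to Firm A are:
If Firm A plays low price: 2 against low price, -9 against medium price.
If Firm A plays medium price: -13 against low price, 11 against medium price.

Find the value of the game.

Row minima are -9 and -13, so Firm A's maximin is -9; column maxima are 2 and 11, so Firm B's minimax is 2. These differ, so the equilibrium is in mixed strategies.
Let Firm A play low price with probability p. Firm B is indifferent when 2p − 13(1−p) = −9p + 11(1−p), giving p = 24/35.
Let Firm B play low price with probability q. Firm A is indifferent when 2q − 9(1−q) = −13q + 11(1−q), giving q = 4/7.
The value is 2·(4/7) + (-9)·(3/7) = -19/7.

-19/7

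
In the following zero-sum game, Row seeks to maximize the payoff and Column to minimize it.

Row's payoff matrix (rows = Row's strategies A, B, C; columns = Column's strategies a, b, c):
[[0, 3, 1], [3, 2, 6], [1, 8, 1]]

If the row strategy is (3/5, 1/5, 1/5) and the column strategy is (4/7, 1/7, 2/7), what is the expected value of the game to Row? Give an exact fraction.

11/7

Against (4/7, 1/7, 2/7), each row's expected payoff is A: 5/7; B: 26/7; C: 2.
Taking the (3/5, 1/5, 1/5)-weighted average: (3/5)·(5/7) + (1/5)·(26/7) + (1/5)·(2) = 11/7.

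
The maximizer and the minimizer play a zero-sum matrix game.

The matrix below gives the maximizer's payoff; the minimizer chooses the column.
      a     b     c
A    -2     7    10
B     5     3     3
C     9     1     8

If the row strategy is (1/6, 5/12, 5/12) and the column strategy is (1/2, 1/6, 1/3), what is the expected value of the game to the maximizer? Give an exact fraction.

191/36

Against (1/2, 1/6, 1/3), each row's expected payoff is A: 7/2; B: 4; C: 22/3.
Taking the (1/6, 5/12, 5/12)-weighted average: (1/6)·(7/2) + (5/12)·(4) + (5/12)·(22/3) = 191/36.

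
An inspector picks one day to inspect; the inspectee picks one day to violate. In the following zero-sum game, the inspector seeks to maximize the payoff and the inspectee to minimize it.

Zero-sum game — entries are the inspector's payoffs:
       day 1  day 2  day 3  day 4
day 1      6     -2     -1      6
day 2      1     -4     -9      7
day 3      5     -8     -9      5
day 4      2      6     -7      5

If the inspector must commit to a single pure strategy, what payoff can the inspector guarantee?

-2

The worst-case payoff for each row is day 1: -2, day 2: -9, day 3: -9, day 4: -7.
The best of these is -2.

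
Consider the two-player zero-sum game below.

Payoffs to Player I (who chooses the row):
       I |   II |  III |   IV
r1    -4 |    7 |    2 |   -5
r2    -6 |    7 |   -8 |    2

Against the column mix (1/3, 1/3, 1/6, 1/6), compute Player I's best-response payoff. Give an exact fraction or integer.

r1: (-4)·(1/3) + (7)·(1/3) + (2)·(1/6) + (-5)·(1/6) = 1/2.
r2: (-6)·(1/3) + (7)·(1/3) + (-8)·(1/6) + (2)·(1/6) = -2/3.
The best pure response is r1 with expected payoff 1/2.

1/2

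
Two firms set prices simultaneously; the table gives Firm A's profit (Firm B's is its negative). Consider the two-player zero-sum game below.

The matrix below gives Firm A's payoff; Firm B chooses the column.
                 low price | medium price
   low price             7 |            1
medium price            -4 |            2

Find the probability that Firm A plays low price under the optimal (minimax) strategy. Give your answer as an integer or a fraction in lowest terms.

1/2

Row minima are 1 and -4, so Firm A's maximin is 1; column maxima are 7 and 2, so Firm B's minimax is 2. These differ, so the equilibrium is in mixed strategies.
Let Firm A play low price with probability p. Firm B is indifferent when 7p − 4(1−p) = p + 2(1−p), giving p = 1/2.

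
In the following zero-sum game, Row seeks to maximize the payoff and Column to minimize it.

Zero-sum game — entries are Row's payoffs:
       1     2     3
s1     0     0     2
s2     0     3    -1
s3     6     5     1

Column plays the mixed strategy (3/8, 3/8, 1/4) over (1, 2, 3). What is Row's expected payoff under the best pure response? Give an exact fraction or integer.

35/8

s1: (0)·(3/8) + (0)·(3/8) + (2)·(1/4) = 1/2.
s2: (0)·(3/8) + (3)·(3/8) + (-1)·(1/4) = 7/8.
s3: (6)·(3/8) + (5)·(3/8) + (1)·(1/4) = 35/8.
The best pure response is s3 with expected payoff 35/8.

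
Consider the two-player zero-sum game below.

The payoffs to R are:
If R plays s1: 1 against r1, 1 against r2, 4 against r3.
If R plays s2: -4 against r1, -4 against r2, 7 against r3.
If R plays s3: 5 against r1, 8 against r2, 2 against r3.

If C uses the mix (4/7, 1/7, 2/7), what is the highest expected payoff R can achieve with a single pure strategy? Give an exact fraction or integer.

s1: (1)·(4/7) + (1)·(1/7) + (4)·(2/7) = 13/7.
s2: (-4)·(4/7) + (-4)·(1/7) + (7)·(2/7) = -6/7.
s3: (5)·(4/7) + (8)·(1/7) + (2)·(2/7) = 32/7.
The best pure response is s3 with expected payoff 32/7.

32/7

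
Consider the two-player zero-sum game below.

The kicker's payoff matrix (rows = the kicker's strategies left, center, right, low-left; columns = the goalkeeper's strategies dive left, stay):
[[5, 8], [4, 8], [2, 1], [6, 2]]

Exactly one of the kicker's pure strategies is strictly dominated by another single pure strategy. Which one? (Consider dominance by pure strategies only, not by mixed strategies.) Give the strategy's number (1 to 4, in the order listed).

3

Compare right with left: 5 > 2, 8 > 1.
So left strictly dominates right for the kicker; right is strictly dominated.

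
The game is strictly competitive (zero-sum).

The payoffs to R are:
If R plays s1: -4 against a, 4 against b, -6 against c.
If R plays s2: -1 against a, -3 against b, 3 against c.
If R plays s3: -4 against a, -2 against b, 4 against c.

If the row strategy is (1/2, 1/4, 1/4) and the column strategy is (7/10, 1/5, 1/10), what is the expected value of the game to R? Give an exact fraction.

-9/4

Against (7/10, 1/5, 1/10), each row's expected payoff is s1: -13/5; s2: -1; s3: -14/5.
Taking the (1/2, 1/4, 1/4)-weighted average: (1/2)·(-13/5) + (1/4)·(-1) + (1/4)·(-14/5) = -9/4.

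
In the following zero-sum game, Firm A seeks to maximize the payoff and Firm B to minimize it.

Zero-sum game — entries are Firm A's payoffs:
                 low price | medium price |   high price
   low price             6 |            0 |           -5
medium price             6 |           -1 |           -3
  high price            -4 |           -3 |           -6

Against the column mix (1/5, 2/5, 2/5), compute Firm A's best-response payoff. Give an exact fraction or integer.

low price: (6)·(1/5) + (0)·(2/5) + (-5)·(2/5) = -4/5.
medium price: (6)·(1/5) + (-1)·(2/5) + (-3)·(2/5) = -2/5.
high price: (-4)·(1/5) + (-3)·(2/5) + (-6)·(2/5) = -22/5.
The best pure response is medium price with expected payoff -2/5.

-2/5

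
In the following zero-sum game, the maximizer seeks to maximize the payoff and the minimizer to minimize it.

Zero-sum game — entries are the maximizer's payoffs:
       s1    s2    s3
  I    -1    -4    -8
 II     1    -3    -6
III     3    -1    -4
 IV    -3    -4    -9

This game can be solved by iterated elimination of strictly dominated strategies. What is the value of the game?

-4

Column s1 is strictly dominated by s2 for the minimizer (-4<-1, -3<1, -1<3, -4<-3); eliminate s1.
Column s2 is strictly dominated by s3 for the minimizer (-8<-4, -6<-3, -4<-1, -9<-4); eliminate s2.
Row I is strictly dominated by row II (-6>-8); eliminate I.
Row II is strictly dominated by row III (-4>-6); eliminate II.
Row IV is strictly dominated by row III (-4>-9); eliminate IV.
Only (III, s3) remains, with payoff -4.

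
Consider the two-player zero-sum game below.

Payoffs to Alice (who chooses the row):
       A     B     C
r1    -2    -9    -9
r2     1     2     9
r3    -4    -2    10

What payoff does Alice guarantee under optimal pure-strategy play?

Row minima: -9, 1, -4 → Alice's maximin is 1.
Column maxima: 1, 2, 10 → Bob's minimax is 1.
They coincide at (r2, A), so the value is 1.

1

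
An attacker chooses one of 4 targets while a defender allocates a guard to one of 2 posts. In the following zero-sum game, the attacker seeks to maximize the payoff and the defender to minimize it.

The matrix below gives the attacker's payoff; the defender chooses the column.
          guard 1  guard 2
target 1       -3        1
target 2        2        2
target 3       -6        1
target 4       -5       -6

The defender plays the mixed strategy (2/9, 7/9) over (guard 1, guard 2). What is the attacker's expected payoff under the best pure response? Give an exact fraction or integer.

target 1: (-3)·(2/9) + (1)·(7/9) = 1/9.
target 2: (2)·(2/9) + (2)·(7/9) = 2.
target 3: (-6)·(2/9) + (1)·(7/9) = -5/9.
target 4: (-5)·(2/9) + (-6)·(7/9) = -52/9.
The best pure response is target 2 with expected payoff 2.

2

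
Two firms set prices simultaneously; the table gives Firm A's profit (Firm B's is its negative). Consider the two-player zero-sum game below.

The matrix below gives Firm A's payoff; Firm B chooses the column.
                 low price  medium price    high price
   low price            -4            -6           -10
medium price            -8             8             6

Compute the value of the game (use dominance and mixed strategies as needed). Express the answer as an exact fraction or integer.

-26/5

Column medium price is strictly dominated by high price for Firm B (it gives Firm A more in every row).
The remaining 2×2 game on (low price, medium price) × (low price, high price) has no saddle point. Let Firm A play low price with probability p; indifference gives −4p − 8(1−p) = −10p + 6(1−p), so p = 7/10.
Similarly Firm B's optimal q on low price is 4/5, and the value is -4·(4/5) + (-10)·(1/5) = -26/5.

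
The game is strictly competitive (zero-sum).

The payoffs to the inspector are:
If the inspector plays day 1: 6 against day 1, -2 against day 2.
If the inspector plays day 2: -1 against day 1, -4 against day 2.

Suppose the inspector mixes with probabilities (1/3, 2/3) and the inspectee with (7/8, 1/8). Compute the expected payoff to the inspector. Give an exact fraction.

3/4

Against (7/8, 1/8), each row's expected payoff is day 1: 5; day 2: -11/8.
Taking the (1/3, 2/3)-weighted average: (1/3)·(5) + (2/3)·(-11/8) = 3/4.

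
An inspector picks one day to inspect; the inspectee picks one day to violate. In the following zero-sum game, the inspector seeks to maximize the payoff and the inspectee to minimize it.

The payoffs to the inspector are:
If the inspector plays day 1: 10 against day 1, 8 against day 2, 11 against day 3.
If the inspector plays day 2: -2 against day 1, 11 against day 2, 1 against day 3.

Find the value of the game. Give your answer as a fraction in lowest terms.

Column day 3 is strictly dominated by day 1 for the inspectee (it gives the inspector more in every row).
The remaining 2×2 game on (day 1, day 2) × (day 1, day 2) has no saddle point. Let the inspector play day 1 with probability p; indifference gives 10p − 2(1−p) = 8p + 11(1−p), so p = 13/15.
Similarly the inspectee's optimal q on day 1 is 1/5, and the value is 10·(1/5) + (8)·(4/5) = 42/5.

42/5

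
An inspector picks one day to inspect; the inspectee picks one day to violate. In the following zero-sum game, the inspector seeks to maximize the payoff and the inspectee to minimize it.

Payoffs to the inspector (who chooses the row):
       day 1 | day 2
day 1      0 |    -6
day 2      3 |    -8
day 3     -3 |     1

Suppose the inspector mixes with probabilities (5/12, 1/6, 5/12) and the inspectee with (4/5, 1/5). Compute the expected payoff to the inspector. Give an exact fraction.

-77/60

Against (4/5, 1/5), each row's expected payoff is day 1: -6/5; day 2: 4/5; day 3: -11/5.
Taking the (5/12, 1/6, 5/12)-weighted average: (5/12)·(-6/5) + (1/6)·(4/5) + (5/12)·(-11/5) = -77/60.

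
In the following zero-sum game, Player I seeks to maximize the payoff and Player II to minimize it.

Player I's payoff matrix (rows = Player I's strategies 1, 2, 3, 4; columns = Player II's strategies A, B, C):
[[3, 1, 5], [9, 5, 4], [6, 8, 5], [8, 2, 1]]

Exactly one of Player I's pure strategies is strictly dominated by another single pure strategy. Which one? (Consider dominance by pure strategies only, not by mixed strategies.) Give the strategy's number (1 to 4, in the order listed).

Compare 4 with 2: 9 > 8, 5 > 2, 4 > 1.
So 2 strictly dominates 4 for Player I; 4 is strictly dominated.

4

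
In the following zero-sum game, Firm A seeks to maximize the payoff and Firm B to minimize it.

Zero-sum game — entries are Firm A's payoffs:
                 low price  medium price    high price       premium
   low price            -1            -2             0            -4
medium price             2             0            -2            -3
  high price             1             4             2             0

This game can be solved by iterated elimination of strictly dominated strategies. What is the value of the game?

0

Row low price is strictly dominated by row high price (1>-1, 4>-2, 2>0, 0>-4); eliminate low price.
Column medium price is strictly dominated by high price for Firm B (-2<0, 2<4); eliminate medium price.
Column high price is strictly dominated by premium for Firm B (-3<-2, 0<2); eliminate high price.
Column low price is strictly dominated by premium for Firm B (-3<2, 0<1); eliminate low price.
Row medium price is strictly dominated by row high price (0>-3); eliminate medium price.
Only (high price, premium) remains, with payoff 0.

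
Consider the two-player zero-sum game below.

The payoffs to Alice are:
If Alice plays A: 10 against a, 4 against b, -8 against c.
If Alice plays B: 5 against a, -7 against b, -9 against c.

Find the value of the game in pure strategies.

-8

Row minima: -8, -9 → Alice's maximin is -8.
Column maxima: 10, 4, -8 → Bob's minimax is -8.
They coincide at (A, c), so the value is -8.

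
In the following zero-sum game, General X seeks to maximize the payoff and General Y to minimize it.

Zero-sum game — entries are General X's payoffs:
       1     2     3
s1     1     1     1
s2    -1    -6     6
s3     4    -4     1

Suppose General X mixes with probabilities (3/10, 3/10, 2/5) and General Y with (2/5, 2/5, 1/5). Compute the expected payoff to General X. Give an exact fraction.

Against (2/5, 2/5, 1/5), each row's expected payoff is s1: 1; s2: -8/5; s3: 1/5.
Taking the (3/10, 3/10, 2/5)-weighted average: (3/10)·(1) + (3/10)·(-8/5) + (2/5)·(1/5) = -1/10.

-1/10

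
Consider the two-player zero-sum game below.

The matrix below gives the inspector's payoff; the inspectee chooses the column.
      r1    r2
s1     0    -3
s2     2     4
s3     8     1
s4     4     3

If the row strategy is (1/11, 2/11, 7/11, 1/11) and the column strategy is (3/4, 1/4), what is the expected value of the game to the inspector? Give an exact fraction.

Against (3/4, 1/4), each row's expected payoff is s1: -3/4; s2: 5/2; s3: 25/4; s4: 15/4.
Taking the (1/11, 2/11, 7/11, 1/11)-weighted average: (1/11)·(-3/4) + (2/11)·(5/2) + (7/11)·(25/4) + (1/11)·(15/4) = 207/44.

207/44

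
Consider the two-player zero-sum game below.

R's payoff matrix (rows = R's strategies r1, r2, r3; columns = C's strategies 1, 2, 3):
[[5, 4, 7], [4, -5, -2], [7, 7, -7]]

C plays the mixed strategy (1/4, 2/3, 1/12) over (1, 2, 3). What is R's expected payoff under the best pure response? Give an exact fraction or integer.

r1: (5)·(1/4) + (4)·(2/3) + (7)·(1/12) = 9/2.
r2: (4)·(1/4) + (-5)·(2/3) + (-2)·(1/12) = -5/2.
r3: (7)·(1/4) + (7)·(2/3) + (-7)·(1/12) = 35/6.
The best pure response is r3 with expected payoff 35/6.

35/6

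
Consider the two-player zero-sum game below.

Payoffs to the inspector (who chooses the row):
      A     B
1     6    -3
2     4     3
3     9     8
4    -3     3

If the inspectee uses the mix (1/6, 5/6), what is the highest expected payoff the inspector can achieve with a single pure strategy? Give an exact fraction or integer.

1: (6)·(1/6) + (-3)·(5/6) = -3/2.
2: (4)·(1/6) + (3)·(5/6) = 19/6.
3: (9)·(1/6) + (8)·(5/6) = 49/6.
4: (-3)·(1/6) + (3)·(5/6) = 2.
The best pure response is 3 with expected payoff 49/6.

49/6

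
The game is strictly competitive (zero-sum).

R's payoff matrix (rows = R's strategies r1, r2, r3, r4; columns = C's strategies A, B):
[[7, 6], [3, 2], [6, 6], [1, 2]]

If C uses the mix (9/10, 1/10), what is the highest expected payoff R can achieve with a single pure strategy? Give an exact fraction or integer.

r1: (7)·(9/10) + (6)·(1/10) = 69/10.
r2: (3)·(9/10) + (2)·(1/10) = 29/10.
r3: (6)·(9/10) + (6)·(1/10) = 6.
r4: (1)·(9/10) + (2)·(1/10) = 11/10.
The best pure response is r1 with expected payoff 69/10.

69/10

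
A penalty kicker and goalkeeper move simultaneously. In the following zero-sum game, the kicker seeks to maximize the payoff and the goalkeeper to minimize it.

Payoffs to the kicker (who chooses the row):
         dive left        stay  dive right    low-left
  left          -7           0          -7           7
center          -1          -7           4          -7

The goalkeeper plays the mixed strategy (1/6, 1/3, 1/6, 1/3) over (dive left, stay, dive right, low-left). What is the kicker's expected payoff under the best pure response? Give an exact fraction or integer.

left: (-7)·(1/6) + (0)·(1/3) + (-7)·(1/6) + (7)·(1/3) = 0.
center: (-1)·(1/6) + (-7)·(1/3) + (4)·(1/6) + (-7)·(1/3) = -25/6.
The best pure response is left with expected payoff 0.

0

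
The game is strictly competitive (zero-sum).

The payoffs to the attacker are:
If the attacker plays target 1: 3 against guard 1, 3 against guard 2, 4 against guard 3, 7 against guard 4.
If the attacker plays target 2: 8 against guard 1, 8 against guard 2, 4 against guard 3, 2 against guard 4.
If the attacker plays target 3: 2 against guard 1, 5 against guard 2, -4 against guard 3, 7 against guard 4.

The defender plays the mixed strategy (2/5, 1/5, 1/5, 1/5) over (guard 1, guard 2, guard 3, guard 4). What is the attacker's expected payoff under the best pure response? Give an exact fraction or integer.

target 1: (3)·(2/5) + (3)·(1/5) + (4)·(1/5) + (7)·(1/5) = 4.
target 2: (8)·(2/5) + (8)·(1/5) + (4)·(1/5) + (2)·(1/5) = 6.
target 3: (2)·(2/5) + (5)·(1/5) + (-4)·(1/5) + (7)·(1/5) = 12/5.
The best pure response is target 2 with expected payoff 6.

6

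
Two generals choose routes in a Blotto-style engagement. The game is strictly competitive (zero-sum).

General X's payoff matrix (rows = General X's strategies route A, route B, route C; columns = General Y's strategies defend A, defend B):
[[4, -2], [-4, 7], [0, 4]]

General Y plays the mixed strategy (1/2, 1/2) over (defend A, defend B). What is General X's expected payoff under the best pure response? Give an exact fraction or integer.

route A: (4)·(1/2) + (-2)·(1/2) = 1.
route B: (-4)·(1/2) + (7)·(1/2) = 3/2.
route C: (0)·(1/2) + (4)·(1/2) = 2.
The best pure response is route C with expected payoff 2.

2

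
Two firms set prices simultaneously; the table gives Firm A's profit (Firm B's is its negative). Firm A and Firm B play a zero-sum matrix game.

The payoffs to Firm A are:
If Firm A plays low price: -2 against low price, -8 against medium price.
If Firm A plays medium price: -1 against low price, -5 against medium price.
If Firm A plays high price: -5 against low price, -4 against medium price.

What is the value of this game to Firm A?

-21/5

Row low price is strictly dominated by row medium price, so Firm A never plays it.
The remaining 2×2 game on (medium price, high price) × (low price, medium price) has no saddle point. Let Firm A play medium price with probability p; indifference gives −p − 5(1−p) = −5p − 4(1−p), so p = 1/5.
Similarly Firm B's optimal q on low price is 1/5, and the value is -1·(1/5) + (-5)·(4/5) = -21/5.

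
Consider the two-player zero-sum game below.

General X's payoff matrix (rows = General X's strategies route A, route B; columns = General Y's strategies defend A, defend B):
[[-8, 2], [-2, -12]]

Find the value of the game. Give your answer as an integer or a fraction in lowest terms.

-5

Row minima are -8 and -12, so General X's maximin is -8; column maxima are -2 and 2, so General Y's minimax is -2. These differ, so the equilibrium is in mixed strategies.
Let General X play route A with probability p. General Y is indifferent when −8p − 2(1−p) = 2p − 12(1−p), giving p = 1/2.
Let General Y play defend A with probability q. General X is indifferent when −8q + 2(1−q) = −2q − 12(1−q), giving q = 7/10.
The value is -8·(7/10) + (2)·(3/10) = -5.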